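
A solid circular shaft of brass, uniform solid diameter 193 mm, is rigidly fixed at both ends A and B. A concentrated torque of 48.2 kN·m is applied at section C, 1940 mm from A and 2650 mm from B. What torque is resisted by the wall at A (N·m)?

27800 N·m

With uniform GJ and both ends fixed, compatibility θ_AC = θ_CB gives T_A·a = T_B·b, together with T_A + T_B = T₀.
T_A = T₀·b/(a+b) = 48200·2650/4590 = 27830 N·m; T_B = 20370 N·m.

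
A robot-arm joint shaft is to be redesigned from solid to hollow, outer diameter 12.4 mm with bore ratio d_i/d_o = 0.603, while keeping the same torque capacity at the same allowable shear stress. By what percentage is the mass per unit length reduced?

30.1 %

Equal τ_max and T ⇒ the solid shaft needs d_s³ = d_o³(1−k⁴), so d_s = 12.4·(1−0.603⁴)^(1/3) = 11.83 mm.
Area ratio A_h/A_s = d_o²(1−k²)/d_s² = (1−k²)/(1−k⁴)^(2/3) = 0.6995.
Mass saving = 1 − 0.6995 = 30.1 %.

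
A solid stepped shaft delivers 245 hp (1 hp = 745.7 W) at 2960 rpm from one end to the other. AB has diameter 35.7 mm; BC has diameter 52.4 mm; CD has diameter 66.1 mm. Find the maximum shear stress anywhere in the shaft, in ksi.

9.57 ksi

ω = 2π·2960/60 = 310.0 rad/s, so T = P/ω = 245×745.7 / 310.0 = 589.4 N·m.
Under the same torque, τ_max = 16T/(πd³) is largest where d is smallest — segment AB (d = 35.7 mm).
τ_max = 16·589.4/(π·(0.0357)³) = 6.597×10^7 Pa.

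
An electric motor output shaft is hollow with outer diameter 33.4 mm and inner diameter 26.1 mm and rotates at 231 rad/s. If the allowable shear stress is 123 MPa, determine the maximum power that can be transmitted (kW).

J = π(d_o⁴ − d_i⁴)/32 = π(0.0334⁴ − 0.0261⁴)/32 = 7.662×10^-8 m⁴.
T_max = τ_allow·J/r = 1.23×10^8 × 7.662×10^-8 / 0.0167 = 564.3 N·m.
ω = 231 rad/s, so P_max = T_max·ω = 1.304×10^5 W.

130 kW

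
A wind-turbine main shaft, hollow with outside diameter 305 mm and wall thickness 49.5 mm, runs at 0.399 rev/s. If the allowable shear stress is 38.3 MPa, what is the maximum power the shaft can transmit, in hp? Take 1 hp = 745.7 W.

568 hp

J = π(d_o⁴ − d_i⁴)/32 = π(0.305⁴ − 0.206⁴)/32 = 6.728×10^-4 m⁴.
T_max = τ_allow·J/r = 3.83×10^7 × 6.728×10^-4 / 0.152 = 169000 N·m.
ω = 2π·0.399 = 2.507 rad/s, so P_max = T_max·ω = 4.236×10^5 W.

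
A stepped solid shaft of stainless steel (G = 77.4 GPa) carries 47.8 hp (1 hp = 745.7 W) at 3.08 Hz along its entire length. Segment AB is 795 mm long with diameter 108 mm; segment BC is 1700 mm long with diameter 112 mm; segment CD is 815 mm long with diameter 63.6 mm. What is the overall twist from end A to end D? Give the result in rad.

0.0161 rad

ω = 2π·3.08 = 19.35 rad/s, so T = P/ω = 47.8×745.7 / 19.35 = 1842 N·m.
J_AB = π(0.108)⁴/32 = 1.34×10^-5 m⁴; J_BC = π(0.112)⁴/32 = 1.54×10^-5 m⁴; J_CD = π(0.0636)⁴/32 = 1.61×10^-6 m⁴.
θ = (T/G)·Σ L_i/J_i = (1842/77.4×10⁹)·(0.795/1.34×10^-5 + 1.70/1.54×10^-5 + 0.815/1.61×10^-6) = 0.01611 rad.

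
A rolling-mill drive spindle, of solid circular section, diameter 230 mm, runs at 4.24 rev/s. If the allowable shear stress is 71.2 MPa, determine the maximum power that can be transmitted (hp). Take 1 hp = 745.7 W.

J = πd⁴/32 = π(0.230)⁴/32 = 2.747×10^-4 m⁴.
T_max = τ_allow·J/r = 7.12×10^7 × 2.747×10^-4 / 0.115 = 170100 N·m.
ω = 2π·4.24 = 26.64 rad/s, so P_max = T_max·ω = 4.531×10^6 W.

6080 hp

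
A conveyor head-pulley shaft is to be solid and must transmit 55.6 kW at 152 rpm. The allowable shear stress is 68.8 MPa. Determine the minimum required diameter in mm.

ω = 2π·152/60 = 15.92 rad/s, so T = P/ω = 55.6×10³ / 15.92 = 3493 N·m.
For a solid shaft τ_max = 16T/(πd³), so d = (16T/(π τ_allow))^(1/3) = (16·3493/(π·6.88×10^7))^(1/3) = 0.06371 m.

63.7 mm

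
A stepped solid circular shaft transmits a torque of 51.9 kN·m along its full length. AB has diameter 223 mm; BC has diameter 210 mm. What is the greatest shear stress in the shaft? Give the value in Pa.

Under the same torque, τ_max = 16T/(πd³) is largest where d is smallest — segment BC (d = 210 mm).
τ_max = 16·51900/(π·(0.210)³) = 2.854×10^7 Pa.

2.85e7 Pa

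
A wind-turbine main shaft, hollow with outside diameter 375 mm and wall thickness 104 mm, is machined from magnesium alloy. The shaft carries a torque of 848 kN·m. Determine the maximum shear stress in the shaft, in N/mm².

J = π(d_o⁴ − d_i⁴)/32 = π(0.375⁴ − 0.167⁴)/32 = 1.865×10^-3 m⁴.
τ_max = T·r/J = 848000 × 0.188 / 1.865×10^-3 = 8.525×10^7 Pa.

85.3 N/mm²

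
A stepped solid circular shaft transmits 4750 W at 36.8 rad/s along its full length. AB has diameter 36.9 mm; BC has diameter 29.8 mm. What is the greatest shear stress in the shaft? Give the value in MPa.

24.8 MPa

ω = 36.8 rad/s, so T = P/ω = 4750 / 36.80 = 129.1 N·m.
Under the same torque, τ_max = 16T/(πd³) is largest where d is smallest — segment BC (d = 29.8 mm).
τ_max = 16·129.1/(π·(0.0298)³) = 2.484×10^7 Pa.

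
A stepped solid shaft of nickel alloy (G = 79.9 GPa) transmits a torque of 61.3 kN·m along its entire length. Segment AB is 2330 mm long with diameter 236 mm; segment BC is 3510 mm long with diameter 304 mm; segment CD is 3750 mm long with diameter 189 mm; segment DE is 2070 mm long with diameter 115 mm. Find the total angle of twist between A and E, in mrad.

125 mrad

J_AB = π(0.236)⁴/32 = 3.05×10^-4 m⁴; J_BC = π(0.304)⁴/32 = 8.38×10^-4 m⁴; J_CD = π(0.189)⁴/32 = 1.25×10^-4 m⁴; J_DE = π(0.115)⁴/32 = 1.72×10^-5 m⁴.
θ = (T/G)·Σ L_i/J_i = (61300/79.9×10⁹)·(2.33/3.05×10^-4 + 3.51/8.38×10^-4 + 3.75/1.25×10^-4 + 2.07/1.72×10^-5) = 0.1245 rad.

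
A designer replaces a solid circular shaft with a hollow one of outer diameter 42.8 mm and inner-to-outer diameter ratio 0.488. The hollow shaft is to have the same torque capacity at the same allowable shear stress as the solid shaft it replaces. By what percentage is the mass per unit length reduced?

20.8 %

Equal τ_max and T ⇒ the solid shaft needs d_s³ = d_o³(1−k⁴), so d_s = 42.8·(1−0.488⁴)^(1/3) = 41.98 mm.
Area ratio A_h/A_s = d_o²(1−k²)/d_s² = (1−k²)/(1−k⁴)^(2/3) = 0.7921.
Mass saving = 1 − 0.7921 = 20.8 %.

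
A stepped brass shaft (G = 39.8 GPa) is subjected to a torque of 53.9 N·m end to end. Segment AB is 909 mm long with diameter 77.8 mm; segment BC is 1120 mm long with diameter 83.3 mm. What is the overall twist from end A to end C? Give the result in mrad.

0.663 mrad

J_AB = π(0.0778)⁴/32 = 3.60×10^-6 m⁴; J_BC = π(0.0833)⁴/32 = 4.73×10^-6 m⁴.
θ = (T/G)·Σ L_i/J_i = (53.90/39.8×10⁹)·(0.909/3.60×10^-6 + 1.12/4.73×10^-6) = 6.631×10^-4 rad.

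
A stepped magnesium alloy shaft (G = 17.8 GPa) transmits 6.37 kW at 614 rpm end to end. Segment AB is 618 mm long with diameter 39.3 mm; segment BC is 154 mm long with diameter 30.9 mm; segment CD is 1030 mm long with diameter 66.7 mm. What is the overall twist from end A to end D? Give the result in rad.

ω = 2π·614/60 = 64.30 rad/s, so T = P/ω = 6.37×10³ / 64.30 = 99.07 N·m.
J_AB = π(0.0393)⁴/32 = 2.34×10^-7 m⁴; J_BC = π(0.0309)⁴/32 = 8.95×10^-8 m⁴; J_CD = π(0.0667)⁴/32 = 1.94×10^-6 m⁴.
θ = (T/G)·Σ L_i/J_i = (99.07/17.8×10⁹)·(0.618/2.34×10^-7 + 0.154/8.95×10^-8 + 1.03/1.94×10^-6) = 0.02721 rad.

0.0272 rad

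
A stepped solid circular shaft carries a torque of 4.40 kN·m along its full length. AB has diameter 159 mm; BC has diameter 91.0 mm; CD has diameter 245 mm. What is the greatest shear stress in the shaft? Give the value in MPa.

29.7 MPa

Under the same torque, τ_max = 16T/(πd³) is largest where d is smallest — segment BC (d = 91.0 mm).
τ_max = 16·4400/(π·(0.0910)³) = 2.974×10^7 Pa.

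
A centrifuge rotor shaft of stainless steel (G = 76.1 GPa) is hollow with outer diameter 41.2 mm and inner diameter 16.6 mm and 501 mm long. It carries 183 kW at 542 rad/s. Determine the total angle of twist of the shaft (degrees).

ω = 542 rad/s, so T = P/ω = 183×10³ / 542.0 = 337.6 N·m.
J = π(d_o⁴ − d_i⁴)/32 = π(0.0412⁴ − 0.0166⁴)/32 = 2.754×10^-7 m⁴.
θ = T·L/(G·J) = 337.6 × 0.501 / (76.1×10⁹ × 2.754×10^-7) = 8.071×10^-3 rad.

0.462°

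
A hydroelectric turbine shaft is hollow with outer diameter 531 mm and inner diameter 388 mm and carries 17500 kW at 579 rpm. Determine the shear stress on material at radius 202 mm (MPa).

ω = 2π·579/60 = 60.63 rad/s, so T = P/ω = 17500×10³ / 60.63 = 288600 N·m.
J = π(d_o⁴ − d_i⁴)/32 = π(0.531⁴ − 0.388⁴)/32 = 5.580×10^-3 m⁴.
Shear stress varies linearly with radius: τ = T·r/J = 288600 × 0.202 / 5.580×10^-3 = 1.045×10^7 Pa.

10.4 MPa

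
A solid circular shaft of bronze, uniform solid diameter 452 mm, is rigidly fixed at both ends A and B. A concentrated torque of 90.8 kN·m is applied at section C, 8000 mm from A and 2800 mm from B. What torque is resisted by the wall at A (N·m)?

With uniform GJ and both ends fixed, compatibility θ_AC = θ_CB gives T_A·a = T_B·b, together with T_A + T_B = T₀.
T_A = T₀·b/(a+b) = 90800·2800/10800 = 23540 N·m; T_B = 67260 N·m.

23500 N·m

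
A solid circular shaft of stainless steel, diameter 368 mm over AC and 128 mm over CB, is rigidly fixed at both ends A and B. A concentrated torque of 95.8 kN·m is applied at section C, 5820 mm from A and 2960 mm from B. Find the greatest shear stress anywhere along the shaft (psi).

1380 psi

Compatibility: T_A·a/J_AC = T_B·b/J_CB with T_A + T_B = T₀.
J_AC = 1.80×10^-3 m⁴, J_CB = 2.64×10^-5 m⁴, so T_A = T₀·(J_AC/a)/((J_AC/a)+(J_CB/b)) = 93120 N·m, T_B = 2680 N·m.
τ in each portion: τ_AC = 9.52×10^6 Pa, τ_CB = 6.51×10^6 Pa; maximum is in AC.
τ_max = T_AC·r/J = 93120·0.184/1.80×10^-3 = 9.516×10^6 Pa.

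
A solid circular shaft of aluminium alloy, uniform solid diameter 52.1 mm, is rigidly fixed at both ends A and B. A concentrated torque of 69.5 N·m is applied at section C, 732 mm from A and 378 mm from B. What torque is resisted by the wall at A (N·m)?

With uniform GJ and both ends fixed, compatibility θ_AC = θ_CB gives T_A·a = T_B·b, together with T_A + T_B = T₀.
T_A = T₀·b/(a+b) = 69.50·378/1110 = 23.67 N·m; T_B = 45.83 N·m.

23.7 N·m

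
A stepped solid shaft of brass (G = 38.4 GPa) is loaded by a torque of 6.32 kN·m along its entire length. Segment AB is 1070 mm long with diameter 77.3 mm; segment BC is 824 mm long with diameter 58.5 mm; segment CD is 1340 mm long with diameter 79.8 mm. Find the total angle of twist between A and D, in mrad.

J_AB = π(0.0773)⁴/32 = 3.51×10^-6 m⁴; J_BC = π(0.0585)⁴/32 = 1.15×10^-6 m⁴; J_CD = π(0.0798)⁴/32 = 3.98×10^-6 m⁴.
θ = (T/G)·Σ L_i/J_i = (6320/38.4×10⁹)·(1.07/3.51×10^-6 + 0.824/1.15×10^-6 + 1.34/3.98×10^-6) = 0.2236 rad.

224 mrad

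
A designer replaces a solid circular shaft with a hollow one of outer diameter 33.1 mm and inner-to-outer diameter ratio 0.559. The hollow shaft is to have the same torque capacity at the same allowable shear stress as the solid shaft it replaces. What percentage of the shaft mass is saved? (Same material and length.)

Equal τ_max and T ⇒ the solid shaft needs d_s³ = d_o³(1−k⁴), so d_s = 33.1·(1−0.559⁴)^(1/3) = 31.99 mm.
Area ratio A_h/A_s = d_o²(1−k²)/d_s² = (1−k²)/(1−k⁴)^(2/3) = 0.7363.
Mass saving = 1 − 0.7363 = 26.4 %.

26.4 %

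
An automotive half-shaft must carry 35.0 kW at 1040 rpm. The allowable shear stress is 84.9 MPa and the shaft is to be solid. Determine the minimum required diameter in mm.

26.8 mm

ω = 2π·1040/60 = 108.9 rad/s, so T = P/ω = 35.0×10³ / 108.9 = 321.4 N·m.
For a solid shaft τ_max = 16T/(πd³), so d = (16T/(π τ_allow))^(1/3) = (16·321.4/(π·8.49×10^7))^(1/3) = 0.02681 m.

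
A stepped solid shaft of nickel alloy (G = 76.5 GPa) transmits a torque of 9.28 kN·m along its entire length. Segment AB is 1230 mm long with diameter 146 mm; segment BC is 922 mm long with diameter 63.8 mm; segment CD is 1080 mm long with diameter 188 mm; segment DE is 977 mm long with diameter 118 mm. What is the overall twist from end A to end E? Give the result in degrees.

4.55°

J_AB = π(0.146)⁴/32 = 4.46×10^-5 m⁴; J_BC = π(0.0638)⁴/32 = 1.63×10^-6 m⁴; J_CD = π(0.188)⁴/32 = 1.23×10^-4 m⁴; J_DE = π(0.118)⁴/32 = 1.90×10^-5 m⁴.
θ = (T/G)·Σ L_i/J_i = (9280/76.5×10⁹)·(1.23/4.46×10^-5 + 0.922/1.63×10^-6 + 1.08/1.23×10^-4 + 0.977/1.90×10^-5) = 0.07940 rad.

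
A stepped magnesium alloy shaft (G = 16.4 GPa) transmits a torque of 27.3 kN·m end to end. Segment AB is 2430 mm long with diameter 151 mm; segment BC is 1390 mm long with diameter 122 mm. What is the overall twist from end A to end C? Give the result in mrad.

J_AB = π(0.151)⁴/32 = 5.10×10^-5 m⁴; J_BC = π(0.122)⁴/32 = 2.17×10^-5 m⁴.
θ = (T/G)·Σ L_i/J_i = (27300/16.4×10⁹)·(2.43/5.10×10^-5 + 1.39/2.17×10^-5) = 0.1856 rad.

186 mrad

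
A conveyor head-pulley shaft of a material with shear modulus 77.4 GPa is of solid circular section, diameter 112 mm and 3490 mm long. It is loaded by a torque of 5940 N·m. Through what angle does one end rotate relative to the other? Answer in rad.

J = πd⁴/32 = π(0.112)⁴/32 = 1.545×10^-5 m⁴.
θ = T·L/(G·J) = 5940 × 3.49 / (77.4×10⁹ × 1.545×10^-5) = 0.01734 rad.

0.0173 rad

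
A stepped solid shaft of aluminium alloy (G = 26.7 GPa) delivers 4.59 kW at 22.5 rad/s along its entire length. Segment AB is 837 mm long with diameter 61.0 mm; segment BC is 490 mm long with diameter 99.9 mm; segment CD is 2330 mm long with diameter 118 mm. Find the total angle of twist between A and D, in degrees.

ω = 22.5 rad/s, so T = P/ω = 4.59×10³ / 22.50 = 204.0 N·m.
J_AB = π(0.0610)⁴/32 = 1.36×10^-6 m⁴; J_BC = π(0.0999)⁴/32 = 9.78×10^-6 m⁴; J_CD = π(0.118)⁴/32 = 1.90×10^-5 m⁴.
θ = (T/G)·Σ L_i/J_i = (204.0/26.7×10⁹)·(0.837/1.36×10^-6 + 0.490/9.78×10^-6 + 2.33/1.90×10^-5) = 6.023×10^-3 rad.

0.345°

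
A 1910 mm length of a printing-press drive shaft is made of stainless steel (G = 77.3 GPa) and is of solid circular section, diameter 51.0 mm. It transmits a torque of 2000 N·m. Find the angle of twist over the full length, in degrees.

4.26°

J = πd⁴/32 = π(0.0510)⁴/32 = 6.642×10^-7 m⁴.
θ = T·L/(G·J) = 2000 × 1.91 / (77.3×10⁹ × 6.642×10^-7) = 0.07441 rad.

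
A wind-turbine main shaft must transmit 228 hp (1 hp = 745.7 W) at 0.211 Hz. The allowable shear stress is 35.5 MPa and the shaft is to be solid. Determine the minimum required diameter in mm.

ω = 2π·0.211 = 1.326 rad/s, so T = P/ω = 228×745.7 / 1.326 = 128200 N·m.
For a solid shaft τ_max = 16T/(πd³), so d = (16T/(π τ_allow))^(1/3) = (16·128200/(π·3.55×10^7))^(1/3) = 0.2640 m.

264 mm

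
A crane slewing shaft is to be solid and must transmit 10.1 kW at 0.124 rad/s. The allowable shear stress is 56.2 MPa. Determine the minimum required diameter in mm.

ω = 0.124 rad/s, so T = P/ω = 10.1×10³ / 0.1240 = 81450 N·m.
For a solid shaft τ_max = 16T/(πd³), so d = (16T/(π τ_allow))^(1/3) = (16·81450/(π·5.62×10^7))^(1/3) = 0.1947 m.

195 mm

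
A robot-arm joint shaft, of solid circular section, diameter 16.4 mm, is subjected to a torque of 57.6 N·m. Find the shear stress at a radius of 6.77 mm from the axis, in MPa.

J = πd⁴/32 = π(0.0164)⁴/32 = 7.102×10^-9 m⁴.
Shear stress varies linearly with radius: τ = T·r/J = 57.60 × 0.00677 / 7.102×10^-9 = 5.491×10^7 Pa.

54.9 MPa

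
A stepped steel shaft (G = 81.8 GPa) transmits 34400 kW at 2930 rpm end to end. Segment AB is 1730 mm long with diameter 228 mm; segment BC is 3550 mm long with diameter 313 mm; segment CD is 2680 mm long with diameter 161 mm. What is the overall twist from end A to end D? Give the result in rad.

ω = 2π·2930/60 = 306.8 rad/s, so T = P/ω = 34400×10³ / 306.8 = 112100 N·m.
J_AB = π(0.228)⁴/32 = 2.65×10^-4 m⁴; J_BC = π(0.313)⁴/32 = 9.42×10^-4 m⁴; J_CD = π(0.161)⁴/32 = 6.60×10^-5 m⁴.
θ = (T/G)·Σ L_i/J_i = (112100/81.8×10⁹)·(1.73/2.65×10^-4 + 3.55/9.42×10^-4 + 2.68/6.60×10^-5) = 0.06979 rad.

0.0698 rad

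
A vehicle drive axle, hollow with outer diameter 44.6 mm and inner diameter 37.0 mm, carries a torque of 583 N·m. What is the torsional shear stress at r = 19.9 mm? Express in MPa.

J = π(d_o⁴ − d_i⁴)/32 = π(0.0446⁴ − 0.0370⁴)/32 = 2.045×10^-7 m⁴.
Shear stress varies linearly with radius: τ = T·r/J = 583.0 × 0.0199 / 2.045×10^-7 = 5.674×10^7 Pa.

56.7 MPa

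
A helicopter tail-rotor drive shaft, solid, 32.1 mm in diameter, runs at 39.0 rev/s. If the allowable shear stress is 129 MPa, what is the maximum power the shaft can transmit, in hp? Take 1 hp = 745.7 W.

275 hp

J = πd⁴/32 = π(0.0321)⁴/32 = 1.042×10^-7 m⁴.
T_max = τ_allow·J/r = 1.29×10^8 × 1.042×10^-7 / 0.0161 = 837.8 N·m.
ω = 2π·39.0 = 245.0 rad/s, so P_max = T_max·ω = 2.053×10^5 W.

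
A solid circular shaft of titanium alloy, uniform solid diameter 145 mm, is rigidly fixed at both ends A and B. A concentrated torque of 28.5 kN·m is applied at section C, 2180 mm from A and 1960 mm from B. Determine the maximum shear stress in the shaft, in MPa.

25.1 MPa

With uniform GJ and both ends fixed, compatibility θ_AC = θ_CB gives T_A·a = T_B·b, together with T_A + T_B = T₀.
T_A = T₀·b/(a+b) = 28500·1960/4140 = 13490 N·m; T_B = 15010 N·m.
τ in each portion: τ_AC = 2.25×10^7 Pa, τ_CB = 2.51×10^7 Pa; maximum is in CB.
τ_max = T_CB·r/J = 15010·0.0725/4.34×10^-5 = 2.507×10^7 Pa.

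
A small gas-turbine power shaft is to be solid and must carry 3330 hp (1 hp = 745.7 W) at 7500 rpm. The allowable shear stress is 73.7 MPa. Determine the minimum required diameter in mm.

ω = 2π·7500/60 = 785.4 rad/s, so T = P/ω = 3330×745.7 / 785.4 = 3162 N·m.
For a solid shaft τ_max = 16T/(πd³), so d = (16T/(π τ_allow))^(1/3) = (16·3162/(π·7.37×10^7))^(1/3) = 0.06023 m.

60.2 mm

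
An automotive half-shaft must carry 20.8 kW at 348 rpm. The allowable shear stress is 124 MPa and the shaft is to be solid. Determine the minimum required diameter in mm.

28.6 mm

ω = 2π·348/60 = 36.44 rad/s, so T = P/ω = 20.8×10³ / 36.44 = 570.8 N·m.
For a solid shaft τ_max = 16T/(πd³), so d = (16T/(π τ_allow))^(1/3) = (16·570.8/(π·1.24×10^8))^(1/3) = 0.02862 m.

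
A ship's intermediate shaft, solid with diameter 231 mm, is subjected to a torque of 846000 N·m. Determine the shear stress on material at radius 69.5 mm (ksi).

J = πd⁴/32 = π(0.231)⁴/32 = 2.795×10^-4 m⁴.
Shear stress varies linearly with radius: τ = T·r/J = 846000 × 0.0695 / 2.795×10^-4 = 2.103×10^8 Pa.

30.5 ksi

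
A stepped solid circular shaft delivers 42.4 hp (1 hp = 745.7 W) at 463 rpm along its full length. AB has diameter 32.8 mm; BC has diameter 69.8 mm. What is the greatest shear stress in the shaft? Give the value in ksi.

ω = 2π·463/60 = 48.49 rad/s, so T = P/ω = 42.4×745.7 / 48.49 = 652.1 N·m.
Under the same torque, τ_max = 16T/(πd³) is largest where d is smallest — segment AB (d = 32.8 mm).
τ_max = 16·652.1/(π·(0.0328)³) = 9.412×10^7 Pa.

13.7 ksi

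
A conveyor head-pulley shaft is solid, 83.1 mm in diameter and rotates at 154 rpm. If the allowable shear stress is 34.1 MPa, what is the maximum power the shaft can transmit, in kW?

J = πd⁴/32 = π(0.0831)⁴/32 = 4.682×10^-6 m⁴.
T_max = τ_allow·J/r = 3.41×10^7 × 4.682×10^-6 / 0.0415 = 3842 N·m.
ω = 2π·154/60 = 16.13 rad/s, so P_max = T_max·ω = 6.196×10^4 W.

62.0 kW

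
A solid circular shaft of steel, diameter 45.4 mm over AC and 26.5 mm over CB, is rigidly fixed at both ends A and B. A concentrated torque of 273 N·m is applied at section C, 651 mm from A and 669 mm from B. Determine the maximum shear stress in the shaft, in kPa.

Compatibility: T_A·a/J_AC = T_B·b/J_CB with T_A + T_B = T₀.
J_AC = 4.17×10^-7 m⁴, J_CB = 4.84×10^-8 m⁴, so T_A = T₀·(J_AC/a)/((J_AC/a)+(J_CB/b)) = 245.3 N·m, T_B = 27.71 N·m.
τ in each portion: τ_AC = 1.34×10^7 Pa, τ_CB = 7.58×10^6 Pa; maximum is in AC.
τ_max = T_AC·r/J = 245.3·0.0227/4.17×10^-7 = 1.335×10^7 Pa.

13400 kPa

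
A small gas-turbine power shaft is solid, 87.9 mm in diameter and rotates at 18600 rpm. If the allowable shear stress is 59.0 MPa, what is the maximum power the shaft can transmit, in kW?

15300 kW

J = πd⁴/32 = π(0.0879)⁴/32 = 5.861×10^-6 m⁴.
T_max = τ_allow·J/r = 5.90×10^7 × 5.861×10^-6 / 0.0440 = 7868 N·m.
ω = 2π·18600/60 = 1948 rad/s, so P_max = T_max·ω = 1.532×10^7 W.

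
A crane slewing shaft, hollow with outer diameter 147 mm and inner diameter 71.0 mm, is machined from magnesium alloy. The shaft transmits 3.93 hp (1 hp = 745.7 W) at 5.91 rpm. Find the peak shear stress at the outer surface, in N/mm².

ω = 2π·5.91/60 = 0.6189 rad/s, so T = P/ω = 3.93×745.7 / 0.6189 = 4735 N·m.
J = π(d_o⁴ − d_i⁴)/32 = π(0.147⁴ − 0.0710⁴)/32 = 4.335×10^-5 m⁴.
τ_max = T·r/J = 4735 × 0.0735 / 4.335×10^-5 = 8.029×10^6 Pa.

8.03 N/mm²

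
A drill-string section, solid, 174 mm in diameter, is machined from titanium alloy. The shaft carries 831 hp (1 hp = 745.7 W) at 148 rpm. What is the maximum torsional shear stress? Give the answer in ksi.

ω = 2π·148/60 = 15.50 rad/s, so T = P/ω = 831×745.7 / 15.50 = 39980 N·m.
J = πd⁴/32 = π(0.174)⁴/32 = 8.999×10^-5 m⁴.
τ_max = T·r/J = 39980 × 0.0870 / 8.999×10^-5 = 3.865×10^7 Pa.

5.61 ksi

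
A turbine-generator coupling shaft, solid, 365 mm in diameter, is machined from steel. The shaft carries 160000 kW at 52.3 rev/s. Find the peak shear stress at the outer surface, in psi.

7400 psi

ω = 2π·52.3 = 328.6 rad/s, so T = P/ω = 160000×10³ / 328.6 = 486900 N·m.
J = πd⁴/32 = π(0.365)⁴/32 = 1.742×10^-3 m⁴.
τ_max = T·r/J = 486900 × 0.182 / 1.742×10^-3 = 5.100×10^7 Pa.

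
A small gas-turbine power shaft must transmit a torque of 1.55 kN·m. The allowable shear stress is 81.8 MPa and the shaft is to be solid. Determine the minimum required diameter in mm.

For a solid shaft τ_max = 16T/(πd³), so d = (16T/(π τ_allow))^(1/3) = (16·1550/(π·8.18×10^7))^(1/3) = 0.04587 m.

45.9 mm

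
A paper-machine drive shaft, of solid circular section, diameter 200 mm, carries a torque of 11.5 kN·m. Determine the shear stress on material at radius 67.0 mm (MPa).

J = πd⁴/32 = π(0.200)⁴/32 = 1.571×10^-4 m⁴.
Shear stress varies linearly with radius: τ = T·r/J = 11500 × 0.0670 / 1.571×10^-4 = 4.905×10^6 Pa.

4.91 MPa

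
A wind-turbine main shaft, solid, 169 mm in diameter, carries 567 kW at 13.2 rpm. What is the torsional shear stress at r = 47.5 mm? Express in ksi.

ω = 2π·13.2/60 = 1.382 rad/s, so T = P/ω = 567×10³ / 1.382 = 410200 N·m.
J = πd⁴/32 = π(0.169)⁴/32 = 8.008×10^-5 m⁴.
Shear stress varies linearly with radius: τ = T·r/J = 410200 × 0.0475 / 8.008×10^-5 = 2.433×10^8 Pa.

35.3 ksi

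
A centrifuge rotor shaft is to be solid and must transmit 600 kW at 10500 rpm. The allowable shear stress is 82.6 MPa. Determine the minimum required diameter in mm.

32.3 mm

ω = 2π·10500/60 = 1100 rad/s, so T = P/ω = 600×10³ / 1100 = 545.7 N·m.
For a solid shaft τ_max = 16T/(πd³), so d = (16T/(π τ_allow))^(1/3) = (16·545.7/(π·8.26×10^7))^(1/3) = 0.03228 m.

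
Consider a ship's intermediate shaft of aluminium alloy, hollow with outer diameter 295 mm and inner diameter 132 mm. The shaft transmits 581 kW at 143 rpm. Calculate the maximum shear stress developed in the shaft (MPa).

8.02 MPa

ω = 2π·143/60 = 14.97 rad/s, so T = P/ω = 581×10³ / 14.97 = 38800 N·m.
J = π(d_o⁴ − d_i⁴)/32 = π(0.295⁴ − 0.132⁴)/32 = 7.137×10^-4 m⁴.
τ_max = T·r/J = 38800 × 0.147 / 7.137×10^-4 = 8.018×10^6 Pa.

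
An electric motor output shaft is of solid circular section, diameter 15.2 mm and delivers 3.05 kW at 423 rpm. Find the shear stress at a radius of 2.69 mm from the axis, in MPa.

ω = 2π·423/60 = 44.30 rad/s, so T = P/ω = 3.05×10³ / 44.30 = 68.85 N·m.
J = πd⁴/32 = π(0.0152)⁴/32 = 5.241×10^-9 m⁴.
Shear stress varies linearly with radius: τ = T·r/J = 68.85 × 0.00269 / 5.241×10^-9 = 3.534×10^7 Pa.

35.3 MPa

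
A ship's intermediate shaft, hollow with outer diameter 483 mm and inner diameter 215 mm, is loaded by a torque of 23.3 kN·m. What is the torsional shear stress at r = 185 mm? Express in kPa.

J = π(d_o⁴ − d_i⁴)/32 = π(0.483⁴ − 0.215⁴)/32 = 5.133×10^-3 m⁴.
Shear stress varies linearly with radius: τ = T·r/J = 23300 × 0.185 / 5.133×10^-3 = 8.397×10^5 Pa.

840 kPa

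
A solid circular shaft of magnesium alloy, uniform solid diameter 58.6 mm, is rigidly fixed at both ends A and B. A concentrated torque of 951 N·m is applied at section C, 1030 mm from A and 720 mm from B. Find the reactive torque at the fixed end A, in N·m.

With uniform GJ and both ends fixed, compatibility θ_AC = θ_CB gives T_A·a = T_B·b, together with T_A + T_B = T₀.
T_A = T₀·b/(a+b) = 951.0·720/1750 = 391.3 N·m; T_B = 559.7 N·m.

391 N·m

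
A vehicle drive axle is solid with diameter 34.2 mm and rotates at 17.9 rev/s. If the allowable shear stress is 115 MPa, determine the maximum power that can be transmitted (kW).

J = πd⁴/32 = π(0.0342)⁴/32 = 1.343×10^-7 m⁴.
T_max = τ_allow·J/r = 1.15×10^8 × 1.343×10^-7 / 0.0171 = 903.2 N·m.
ω = 2π·17.9 = 112.5 rad/s, so P_max = T_max·ω = 1.016×10^5 W.

102 kW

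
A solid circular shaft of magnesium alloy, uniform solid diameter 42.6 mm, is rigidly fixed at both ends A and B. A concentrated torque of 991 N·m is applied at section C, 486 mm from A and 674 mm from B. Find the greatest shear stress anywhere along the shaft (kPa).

37900 kPa

With uniform GJ and both ends fixed, compatibility θ_AC = θ_CB gives T_A·a = T_B·b, together with T_A + T_B = T₀.
T_A = T₀·b/(a+b) = 991.0·674/1160 = 575.8 N·m; T_B = 415.2 N·m.
τ in each portion: τ_AC = 3.79×10^7 Pa, τ_CB = 2.74×10^7 Pa; maximum is in AC.
τ_max = T_AC·r/J = 575.8·0.0213/3.23×10^-7 = 3.793×10^7 Pa.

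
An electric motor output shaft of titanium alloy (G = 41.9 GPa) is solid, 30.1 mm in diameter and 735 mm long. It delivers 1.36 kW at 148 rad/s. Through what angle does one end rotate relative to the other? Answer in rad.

ω = 148 rad/s, so T = P/ω = 1.36×10³ / 148.0 = 9.189 N·m.
J = πd⁴/32 = π(0.0301)⁴/32 = 8.059×10^-8 m⁴.
θ = T·L/(G·J) = 9.189 × 0.735 / (41.9×10⁹ × 8.059×10^-8) = 2.000×10^-3 rad.

0.00200 rad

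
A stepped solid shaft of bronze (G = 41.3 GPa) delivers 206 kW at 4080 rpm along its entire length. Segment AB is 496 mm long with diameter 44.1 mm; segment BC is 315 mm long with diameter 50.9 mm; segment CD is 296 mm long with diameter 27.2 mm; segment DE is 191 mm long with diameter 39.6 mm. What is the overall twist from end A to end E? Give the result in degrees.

ω = 2π·4080/60 = 427.3 rad/s, so T = P/ω = 206×10³ / 427.3 = 482.1 N·m.
J_AB = π(0.0441)⁴/32 = 3.71×10^-7 m⁴; J_BC = π(0.0509)⁴/32 = 6.59×10^-7 m⁴; J_CD = π(0.0272)⁴/32 = 5.37×10^-8 m⁴; J_DE = π(0.0396)⁴/32 = 2.41×10^-7 m⁴.
θ = (T/G)·Σ L_i/J_i = (482.1/41.3×10⁹)·(0.496/3.71×10^-7 + 0.315/6.59×10^-7 + 0.296/5.37×10^-8 + 0.191/2.41×10^-7) = 0.09472 rad.

5.43°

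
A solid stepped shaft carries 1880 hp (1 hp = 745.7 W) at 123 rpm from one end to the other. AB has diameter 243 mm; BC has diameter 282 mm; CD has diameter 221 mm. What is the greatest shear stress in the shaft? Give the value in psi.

ω = 2π·123/60 = 12.88 rad/s, so T = P/ω = 1880×745.7 / 12.88 = 108800 N·m.
Under the same torque, τ_max = 16T/(πd³) is largest where d is smallest — segment CD (d = 221 mm).
τ_max = 16·108800/(π·(0.221)³) = 5.135×10^7 Pa.

7450 psi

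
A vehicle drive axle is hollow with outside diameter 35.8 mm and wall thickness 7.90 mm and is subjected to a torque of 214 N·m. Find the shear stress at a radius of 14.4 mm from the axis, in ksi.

J = π(d_o⁴ − d_i⁴)/32 = π(0.0358⁴ − 0.0200⁴)/32 = 1.456×10^-7 m⁴.
Shear stress varies linearly with radius: τ = T·r/J = 214.0 × 0.0144 / 1.456×10^-7 = 2.117×10^7 Pa.

3.07 ksi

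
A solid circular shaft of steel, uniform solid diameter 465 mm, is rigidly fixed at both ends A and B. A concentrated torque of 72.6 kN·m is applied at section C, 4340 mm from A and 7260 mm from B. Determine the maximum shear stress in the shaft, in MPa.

With uniform GJ and both ends fixed, compatibility θ_AC = θ_CB gives T_A·a = T_B·b, together with T_A + T_B = T₀.
T_A = T₀·b/(a+b) = 72600·7260/11600 = 45440 N·m; T_B = 27160 N·m.
τ in each portion: τ_AC = 2.30×10^6 Pa, τ_CB = 1.38×10^6 Pa; maximum is in AC.
τ_max = T_AC·r/J = 45440·0.233/4.59×10^-3 = 2.302×10^6 Pa.

2.30 MPa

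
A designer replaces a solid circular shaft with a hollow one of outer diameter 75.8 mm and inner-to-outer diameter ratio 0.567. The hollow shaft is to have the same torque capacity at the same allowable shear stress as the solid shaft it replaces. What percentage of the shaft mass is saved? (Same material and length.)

27.0 %

Equal τ_max and T ⇒ the solid shaft needs d_s³ = d_o³(1−k⁴), so d_s = 75.8·(1−0.567⁴)^(1/3) = 73.09 mm.
Area ratio A_h/A_s = d_o²(1−k²)/d_s² = (1−k²)/(1−k⁴)^(2/3) = 0.7297.
Mass saving = 1 − 0.7297 = 27.0 %.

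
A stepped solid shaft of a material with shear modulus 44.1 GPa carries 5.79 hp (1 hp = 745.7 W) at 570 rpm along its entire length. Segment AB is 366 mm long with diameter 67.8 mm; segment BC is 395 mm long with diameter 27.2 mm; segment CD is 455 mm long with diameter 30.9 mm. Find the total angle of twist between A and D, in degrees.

1.19°

ω = 2π·570/60 = 59.69 rad/s, so T = P/ω = 5.79×745.7 / 59.69 = 72.33 N·m.
J_AB = π(0.0678)⁴/32 = 2.07×10^-6 m⁴; J_BC = π(0.0272)⁴/32 = 5.37×10^-8 m⁴; J_CD = π(0.0309)⁴/32 = 8.95×10^-8 m⁴.
θ = (T/G)·Σ L_i/J_i = (72.33/44.1×10⁹)·(0.366/2.07×10^-6 + 0.395/5.37×10^-8 + 0.455/8.95×10^-8) = 0.02068 rad.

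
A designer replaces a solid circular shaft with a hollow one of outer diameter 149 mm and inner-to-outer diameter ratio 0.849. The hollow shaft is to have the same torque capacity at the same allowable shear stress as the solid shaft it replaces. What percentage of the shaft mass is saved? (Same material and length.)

54.5 %

Equal τ_max and T ⇒ the solid shaft needs d_s³ = d_o³(1−k⁴), so d_s = 149·(1−0.849⁴)^(1/3) = 116.7 mm.
Area ratio A_h/A_s = d_o²(1−k²)/d_s² = (1−k²)/(1−k⁴)^(2/3) = 0.4551.
Mass saving = 1 − 0.4551 = 54.5 %.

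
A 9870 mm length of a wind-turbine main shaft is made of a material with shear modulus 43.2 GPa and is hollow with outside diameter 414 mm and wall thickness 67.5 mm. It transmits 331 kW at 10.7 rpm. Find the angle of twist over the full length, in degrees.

ω = 2π·10.7/60 = 1.121 rad/s, so T = P/ω = 331×10³ / 1.121 = 295400 N·m.
J = π(d_o⁴ − d_i⁴)/32 = π(0.414⁴ − 0.279⁴)/32 = 2.289×10^-3 m⁴.
θ = T·L/(G·J) = 295400 × 9.87 / (43.2×10⁹ × 2.289×10^-3) = 0.02948 rad.

1.69°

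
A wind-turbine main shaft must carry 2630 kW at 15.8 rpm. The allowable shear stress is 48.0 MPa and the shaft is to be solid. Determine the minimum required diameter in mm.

ω = 2π·15.8/60 = 1.655 rad/s, so T = P/ω = 2630×10³ / 1.655 = 1.590e6 N·m.
For a solid shaft τ_max = 16T/(πd³), so d = (16T/(π τ_allow))^(1/3) = (16·1.590e6/(π·4.80×10^7))^(1/3) = 0.5525 m.

553 mm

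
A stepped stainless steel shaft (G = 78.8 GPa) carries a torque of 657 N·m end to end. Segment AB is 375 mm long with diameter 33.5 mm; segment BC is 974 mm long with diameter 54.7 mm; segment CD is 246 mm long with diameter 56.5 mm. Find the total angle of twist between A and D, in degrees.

2.10°

J_AB = π(0.0335)⁴/32 = 1.24×10^-7 m⁴; J_BC = π(0.0547)⁴/32 = 8.79×10^-7 m⁴; J_CD = π(0.0565)⁴/32 = 1.00×10^-6 m⁴.
θ = (T/G)·Σ L_i/J_i = (657.0/78.8×10⁹)·(0.375/1.24×10^-7 + 0.974/8.79×10^-7 + 0.246/1.00×10^-6) = 0.03658 rad.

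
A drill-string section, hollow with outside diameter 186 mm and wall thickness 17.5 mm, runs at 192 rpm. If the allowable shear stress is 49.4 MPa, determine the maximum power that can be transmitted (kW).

710 kW

J = π(d_o⁴ − d_i⁴)/32 = π(0.186⁴ − 0.151⁴)/32 = 6.646×10^-5 m⁴.
T_max = τ_allow·J/r = 4.94×10^7 × 6.646×10^-5 / 0.0930 = 35300 N·m.
ω = 2π·192/60 = 20.11 rad/s, so P_max = T_max·ω = 7.098×10^5 W.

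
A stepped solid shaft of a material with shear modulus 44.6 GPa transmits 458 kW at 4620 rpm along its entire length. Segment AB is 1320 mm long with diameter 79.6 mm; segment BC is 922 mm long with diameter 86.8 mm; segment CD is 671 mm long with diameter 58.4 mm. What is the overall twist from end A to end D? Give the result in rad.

ω = 2π·4620/60 = 483.8 rad/s, so T = P/ω = 458×10³ / 483.8 = 946.7 N·m.
J_AB = π(0.0796)⁴/32 = 3.94×10^-6 m⁴; J_BC = π(0.0868)⁴/32 = 5.57×10^-6 m⁴; J_CD = π(0.0584)⁴/32 = 1.14×10^-6 m⁴.
θ = (T/G)·Σ L_i/J_i = (946.7/44.6×10⁹)·(1.32/3.94×10^-6 + 0.922/5.57×10^-6 + 0.671/1.14×10^-6) = 0.02309 rad.

0.0231 rad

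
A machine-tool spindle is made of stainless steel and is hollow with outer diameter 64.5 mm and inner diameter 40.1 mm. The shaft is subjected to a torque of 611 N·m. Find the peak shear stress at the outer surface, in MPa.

13.6 MPa

J = π(d_o⁴ − d_i⁴)/32 = π(0.0645⁴ − 0.0401⁴)/32 = 1.445×10^-6 m⁴.
τ_max = T·r/J = 611.0 × 0.0323 / 1.445×10^-6 = 1.363×10^7 Pa.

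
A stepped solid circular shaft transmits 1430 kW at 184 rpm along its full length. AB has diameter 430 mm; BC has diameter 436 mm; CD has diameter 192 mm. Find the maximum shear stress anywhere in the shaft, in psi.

7750 psi

ω = 2π·184/60 = 19.27 rad/s, so T = P/ω = 1430×10³ / 19.27 = 74210 N·m.
Under the same torque, τ_max = 16T/(πd³) is largest where d is smallest — segment CD (d = 192 mm).
τ_max = 16·74210/(π·(0.192)³) = 5.340×10^7 Pa.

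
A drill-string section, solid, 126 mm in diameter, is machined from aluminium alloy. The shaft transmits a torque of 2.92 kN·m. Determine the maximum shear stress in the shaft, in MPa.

7.43 MPa

J = πd⁴/32 = π(0.126)⁴/32 = 2.474×10^-5 m⁴.
τ_max = T·r/J = 2920 × 0.0630 / 2.474×10^-5 = 7.434×10^6 Pa.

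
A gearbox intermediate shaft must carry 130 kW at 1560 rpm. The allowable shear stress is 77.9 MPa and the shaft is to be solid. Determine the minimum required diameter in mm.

ω = 2π·1560/60 = 163.4 rad/s, so T = P/ω = 130×10³ / 163.4 = 795.8 N·m.
For a solid shaft τ_max = 16T/(πd³), so d = (16T/(π τ_allow))^(1/3) = (16·795.8/(π·7.79×10^7))^(1/3) = 0.03733 m.

37.3 mm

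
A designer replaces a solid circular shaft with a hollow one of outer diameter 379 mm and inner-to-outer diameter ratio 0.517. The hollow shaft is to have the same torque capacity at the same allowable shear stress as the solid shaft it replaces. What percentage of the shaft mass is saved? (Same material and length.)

23.0 %

Equal τ_max and T ⇒ the solid shaft needs d_s³ = d_o³(1−k⁴), so d_s = 379·(1−0.517⁴)^(1/3) = 369.8 mm.
Area ratio A_h/A_s = d_o²(1−k²)/d_s² = (1−k²)/(1−k⁴)^(2/3) = 0.7698.
Mass saving = 1 − 0.7698 = 23.0 %.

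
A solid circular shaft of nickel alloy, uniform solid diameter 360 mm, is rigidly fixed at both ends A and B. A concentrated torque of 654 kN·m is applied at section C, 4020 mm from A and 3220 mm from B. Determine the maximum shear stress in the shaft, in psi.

5750 psi

With uniform GJ and both ends fixed, compatibility θ_AC = θ_CB gives T_A·a = T_B·b, together with T_A + T_B = T₀.
T_A = T₀·b/(a+b) = 654000·3220/7240 = 290900 N·m; T_B = 363100 N·m.
τ in each portion: τ_AC = 3.18×10^7 Pa, τ_CB = 3.96×10^7 Pa; maximum is in CB.
τ_max = T_CB·r/J = 363100·0.180/1.65×10^-3 = 3.964×10^7 Pa.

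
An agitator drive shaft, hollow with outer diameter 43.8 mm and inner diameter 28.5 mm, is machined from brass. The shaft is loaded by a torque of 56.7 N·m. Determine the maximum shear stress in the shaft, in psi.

J = π(d_o⁴ − d_i⁴)/32 = π(0.0438⁴ − 0.0285⁴)/32 = 2.966×10^-7 m⁴.
τ_max = T·r/J = 56.70 × 0.0219 / 2.966×10^-7 = 4.187×10^6 Pa.

607 psi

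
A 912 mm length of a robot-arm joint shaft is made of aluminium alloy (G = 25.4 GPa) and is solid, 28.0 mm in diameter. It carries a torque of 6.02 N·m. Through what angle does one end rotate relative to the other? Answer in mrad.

J = πd⁴/32 = π(0.0280)⁴/32 = 6.034×10^-8 m⁴.
θ = T·L/(G·J) = 6.020 × 0.912 / (25.4×10⁹ × 6.034×10^-8) = 3.582×10^-3 rad.

3.58 mrad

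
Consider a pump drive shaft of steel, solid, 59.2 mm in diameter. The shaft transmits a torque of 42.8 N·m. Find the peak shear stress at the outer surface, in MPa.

1.05 MPa

J = πd⁴/32 = π(0.0592)⁴/32 = 1.206×10^-6 m⁴.
τ_max = T·r/J = 42.80 × 0.0296 / 1.206×10^-6 = 1.051×10^6 Pa.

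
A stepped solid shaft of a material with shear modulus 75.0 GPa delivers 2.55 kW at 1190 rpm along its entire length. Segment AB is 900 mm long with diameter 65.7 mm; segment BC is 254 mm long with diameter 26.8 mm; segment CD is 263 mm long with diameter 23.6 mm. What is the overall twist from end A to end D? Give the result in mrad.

3.86 mrad

ω = 2π·1190/60 = 124.6 rad/s, so T = P/ω = 2.55×10³ / 124.6 = 20.46 N·m.
J_AB = π(0.0657)⁴/32 = 1.83×10^-6 m⁴; J_BC = π(0.0268)⁴/32 = 5.06×10^-8 m⁴; J_CD = π(0.0236)⁴/32 = 3.05×10^-8 m⁴.
θ = (T/G)·Σ L_i/J_i = (20.46/75.0×10⁹)·(0.900/1.83×10^-6 + 0.254/5.06×10^-8 + 0.263/3.05×10^-8) = 3.859×10^-3 rad.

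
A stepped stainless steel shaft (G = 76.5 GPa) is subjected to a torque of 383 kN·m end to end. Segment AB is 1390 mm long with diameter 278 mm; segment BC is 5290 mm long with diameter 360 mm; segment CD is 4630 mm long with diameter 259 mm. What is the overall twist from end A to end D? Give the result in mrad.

80.4 mrad

J_AB = π(0.278)⁴/32 = 5.86×10^-4 m⁴; J_BC = π(0.360)⁴/32 = 1.65×10^-3 m⁴; J_CD = π(0.259)⁴/32 = 4.42×10^-4 m⁴.
θ = (T/G)·Σ L_i/J_i = (383000/76.5×10⁹)·(1.39/5.86×10^-4 + 5.29/1.65×10^-3 + 4.63/4.42×10^-4) = 0.08040 rad.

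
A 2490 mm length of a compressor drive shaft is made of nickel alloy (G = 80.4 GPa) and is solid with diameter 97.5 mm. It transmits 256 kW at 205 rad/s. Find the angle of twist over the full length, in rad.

0.00436 rad

ω = 205 rad/s, so T = P/ω = 256×10³ / 205.0 = 1249 N·m.
J = πd⁴/32 = π(0.0975)⁴/32 = 8.872×10^-6 m⁴.
θ = T·L/(G·J) = 1249 × 2.49 / (80.4×10⁹ × 8.872×10^-6) = 4.359×10^-3 rad.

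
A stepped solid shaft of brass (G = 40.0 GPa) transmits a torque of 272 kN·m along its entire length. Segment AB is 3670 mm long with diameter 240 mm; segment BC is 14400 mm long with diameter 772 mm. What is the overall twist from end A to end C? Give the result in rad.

0.0794 rad

J_AB = π(0.240)⁴/32 = 3.26×10^-4 m⁴; J_BC = π(0.772)⁴/32 = 0.0349 m⁴.
θ = (T/G)·Σ L_i/J_i = (272000/40.0×10⁹)·(3.67/3.26×10^-4 + 14.4/0.0349) = 0.07943 rad.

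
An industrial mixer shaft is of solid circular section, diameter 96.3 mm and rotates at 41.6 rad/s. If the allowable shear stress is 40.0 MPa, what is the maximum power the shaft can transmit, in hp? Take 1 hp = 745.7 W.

J = πd⁴/32 = π(0.0963)⁴/32 = 8.443×10^-6 m⁴.
T_max = τ_allow·J/r = 4.00×10^7 × 8.443×10^-6 / 0.0481 = 7014 N·m.
ω = 41.6 rad/s, so P_max = T_max·ω = 2.918×10^5 W.

391 hp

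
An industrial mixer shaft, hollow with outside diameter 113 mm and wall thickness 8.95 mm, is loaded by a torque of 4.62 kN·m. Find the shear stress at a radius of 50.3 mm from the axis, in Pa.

J = π(d_o⁴ − d_i⁴)/32 = π(0.113⁴ − 0.0951⁴)/32 = 7.977×10^-6 m⁴.
Shear stress varies linearly with radius: τ = T·r/J = 4620 × 0.0503 / 7.977×10^-6 = 2.913×10^7 Pa.

2.91e7 Pa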